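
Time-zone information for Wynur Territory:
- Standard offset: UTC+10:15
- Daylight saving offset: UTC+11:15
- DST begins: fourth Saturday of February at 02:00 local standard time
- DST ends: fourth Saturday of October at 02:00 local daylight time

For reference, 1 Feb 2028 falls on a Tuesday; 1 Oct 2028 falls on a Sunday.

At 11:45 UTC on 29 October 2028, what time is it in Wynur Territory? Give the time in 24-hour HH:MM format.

22:00

1 February 2028 is a Tuesday, so the first Saturday is February 5 and the fourth is February 26.
1 October 2028 is a Sunday, so the first Saturday is October 7 and the fourth is October 28.
At the standard offset (UTC+10:15), 11:45 UTC + 10h15m = 22:00 Wynur Territory standard time.
The standard-time date in Wynur Territory, 29 October 2028, is outside the daylight-saving period (26 February – 28 October), so Wynur Territory is on standard time, UTC+10:15.
11:45 UTC + 10h15m = 22:00 local.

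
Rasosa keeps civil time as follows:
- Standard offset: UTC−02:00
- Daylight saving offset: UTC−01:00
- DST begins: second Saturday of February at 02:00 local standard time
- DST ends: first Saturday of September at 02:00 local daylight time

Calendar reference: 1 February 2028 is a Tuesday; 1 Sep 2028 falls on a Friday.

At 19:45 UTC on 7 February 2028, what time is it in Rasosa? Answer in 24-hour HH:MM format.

17:45

1 February 2028 is a Tuesday, so the first Saturday is February 5 and the second is February 12.
1 September 2028 is a Friday, so the first Saturday is September 2.
At the standard offset (UTC−02:00), 19:45 UTC − 2h = 17:45 Rasosa standard time.
Daylight saving runs 12 February – 2 September; the standard-time date in Rasosa, 7 February 2028, is outside that window, so Rasosa is on standard time at UTC−02:00.
19:45 UTC − 2h = 17:45 local.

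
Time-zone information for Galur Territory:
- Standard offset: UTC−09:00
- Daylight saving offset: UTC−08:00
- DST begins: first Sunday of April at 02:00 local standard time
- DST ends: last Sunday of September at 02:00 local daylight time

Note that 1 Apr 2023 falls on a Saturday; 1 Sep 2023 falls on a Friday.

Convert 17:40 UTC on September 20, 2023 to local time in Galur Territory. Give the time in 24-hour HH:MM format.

1 April 2023 is a Saturday, so the first Sunday is April 2.
1 September 2023 is a Friday, so Sundays fall on 3, 10, 17, 24; the last is September 24.
At the standard offset (UTC−09:00), 17:40 UTC − 9h = 08:40 Galur Territory standard time.
The standard-time date in Galur Territory, September 20, 2023, falls between 2 April and 24 September, so daylight saving is in effect and Galur Territory is at UTC−08:00.
17:40 UTC − 8h = 09:40 local.

09:40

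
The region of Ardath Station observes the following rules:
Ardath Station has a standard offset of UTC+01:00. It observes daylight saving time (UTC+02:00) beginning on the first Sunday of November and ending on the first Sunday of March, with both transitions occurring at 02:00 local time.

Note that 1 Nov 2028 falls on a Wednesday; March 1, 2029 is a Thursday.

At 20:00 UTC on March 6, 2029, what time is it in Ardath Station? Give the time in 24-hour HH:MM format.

21:00

1 November 2028 is a Wednesday, so the first Sunday is November 5.
1 March 2029 is a Thursday, so the first Sunday is March 4.
At the standard offset (UTC+01:00), 20:00 UTC + 1h = 21:00 Ardath Station standard time.
The standard-time date in Ardath Station, March 6, 2029, does not fall between 5 November 2028 and 4 March 2029, so daylight saving is not in effect and Ardath Station is at UTC+01:00.
20:00 UTC + 1h = 21:00 local.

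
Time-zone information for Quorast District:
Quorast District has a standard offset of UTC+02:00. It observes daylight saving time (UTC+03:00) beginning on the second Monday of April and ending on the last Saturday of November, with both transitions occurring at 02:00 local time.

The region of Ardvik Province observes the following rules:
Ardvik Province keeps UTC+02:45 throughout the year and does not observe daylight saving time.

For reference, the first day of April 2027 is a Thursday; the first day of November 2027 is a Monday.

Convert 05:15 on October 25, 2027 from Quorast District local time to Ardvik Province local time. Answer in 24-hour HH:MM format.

05:00

1 April 2027 is a Thursday, so the first Monday is April 5 and the second is April 12.
1 November 2027 is a Monday, so Saturdays fall on 6, 13, 20, 27; the last is November 27.
October 25, 2027 falls between 12 April and 27 November, so daylight saving is in effect and Quorast District is at UTC+03:00.
05:15 Quorast District − 3h = 02:15 UTC.
Ardvik Province stays on UTC+02:45 all year.
02:15 UTC + 2h45m = 05:00 Ardvik Province.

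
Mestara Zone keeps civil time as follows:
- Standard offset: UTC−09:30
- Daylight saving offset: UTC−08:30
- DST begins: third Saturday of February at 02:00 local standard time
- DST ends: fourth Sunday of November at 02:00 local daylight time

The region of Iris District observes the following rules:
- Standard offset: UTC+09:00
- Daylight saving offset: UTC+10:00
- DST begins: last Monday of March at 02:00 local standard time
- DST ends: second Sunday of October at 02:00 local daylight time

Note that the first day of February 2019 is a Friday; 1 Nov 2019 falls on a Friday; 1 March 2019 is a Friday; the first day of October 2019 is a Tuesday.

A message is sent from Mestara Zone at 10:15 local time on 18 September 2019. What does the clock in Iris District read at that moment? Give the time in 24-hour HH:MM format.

04:45

1 February 2019 is a Friday, so the first Saturday is February 2 and the third is February 16.
1 November 2019 is a Friday, so the first Sunday is November 3 and the fourth is November 24.
18 September 2019 lies within the daylight-saving period (16 February – 24 November), so Mestara Zone is on daylight time, UTC−08:30.
10:15 Mestara Zone + 8h30m = 18:45 UTC.
1 March 2019 is a Friday, so Mondays fall on 4, 11, 18, 25; the last is March 25.
1 October 2019 is a Tuesday, so the first Sunday is October 6 and the second is October 13.
At the standard offset (UTC+09:00), 18:45 UTC + 9h = 03:45 Iris District standard time (rolling into the next day, 19 September 2019).
The standard-time date in Iris District, 19 September 2019, lies within the daylight-saving period (25 March – 13 October), so Iris District is on daylight time, UTC+10:00.
18:45 UTC + 10h = 04:45 Iris District (rolling into the next day, 19 September 2019).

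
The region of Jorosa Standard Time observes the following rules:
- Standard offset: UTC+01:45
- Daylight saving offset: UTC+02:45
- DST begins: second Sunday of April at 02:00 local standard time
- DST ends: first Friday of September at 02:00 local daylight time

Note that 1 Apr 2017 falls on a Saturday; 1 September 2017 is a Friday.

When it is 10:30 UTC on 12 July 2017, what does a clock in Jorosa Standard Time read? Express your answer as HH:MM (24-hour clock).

13:15

1 April 2017 is a Saturday, so the first Sunday is April 2 and the second is April 9.
1 September 2017 is a Friday, so the first Friday is September 1.
At the standard offset (UTC+01:45), 10:30 UTC + 1h45m = 12:15 Jorosa Standard Time standard time.
The standard-time date in Jorosa Standard Time, 12 July 2017, lies within the daylight-saving period (9 April – 1 September), so Jorosa Standard Time is on daylight time, UTC+02:45.
10:30 UTC + 2h45m = 13:15 local.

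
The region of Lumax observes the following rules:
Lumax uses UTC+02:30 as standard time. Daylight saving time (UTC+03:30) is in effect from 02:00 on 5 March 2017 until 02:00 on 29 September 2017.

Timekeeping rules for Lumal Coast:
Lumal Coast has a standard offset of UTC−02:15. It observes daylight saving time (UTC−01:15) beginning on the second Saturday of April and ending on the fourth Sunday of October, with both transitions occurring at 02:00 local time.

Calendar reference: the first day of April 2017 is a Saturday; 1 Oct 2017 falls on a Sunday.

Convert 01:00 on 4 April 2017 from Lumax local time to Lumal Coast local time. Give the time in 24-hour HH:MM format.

4 April 2017 falls between 5 March and 29 September, so daylight saving is in effect and Lumax is at UTC+03:30.
01:00 Lumax − 3h30m = 21:30 UTC (rolling into the previous day, 3 April 2017).
1 April 2017 is a Saturday, so the first Saturday is April 1 and the second is April 8.
1 October 2017 is a Sunday, so the first Sunday is October 1 and the fourth is October 22.
At the standard offset (UTC−02:15), 21:30 UTC − 2h15m = 19:15 Lumal Coast standard time.
The standard-time date in Lumal Coast, 3 April 2017, is outside the daylight-saving period (8 April – 22 October), so Lumal Coast is on standard time, UTC−02:15.
21:30 UTC − 2h15m = 19:15 Lumal Coast.

19:15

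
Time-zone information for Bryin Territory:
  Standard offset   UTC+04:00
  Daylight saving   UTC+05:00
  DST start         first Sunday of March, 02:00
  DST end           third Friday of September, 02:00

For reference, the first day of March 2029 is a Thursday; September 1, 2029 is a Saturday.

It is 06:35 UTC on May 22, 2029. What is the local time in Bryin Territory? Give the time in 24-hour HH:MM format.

11:35

1 March 2029 is a Thursday, so the first Sunday is March 4.
1 September 2029 is a Saturday, so the first Friday is September 7 and the third is September 21.
At the standard offset (UTC+04:00), 06:35 UTC + 4h = 10:35 Bryin Territory standard time.
Daylight saving runs 4 March – 21 September; the standard-time date in Bryin Territory, May 22, 2029, is inside that window, so Bryin Territory is at UTC+05:00.
06:35 UTC + 5h = 11:35 local.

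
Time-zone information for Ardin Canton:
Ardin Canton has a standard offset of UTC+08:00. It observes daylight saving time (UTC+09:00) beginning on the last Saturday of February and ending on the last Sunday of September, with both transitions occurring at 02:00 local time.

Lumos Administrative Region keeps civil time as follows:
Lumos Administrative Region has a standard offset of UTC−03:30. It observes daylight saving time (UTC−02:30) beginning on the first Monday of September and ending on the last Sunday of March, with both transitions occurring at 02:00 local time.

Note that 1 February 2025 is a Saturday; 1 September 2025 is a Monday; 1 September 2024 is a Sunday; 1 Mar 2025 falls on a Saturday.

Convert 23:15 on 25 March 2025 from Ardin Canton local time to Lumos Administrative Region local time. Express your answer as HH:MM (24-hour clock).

1 February 2025 is a Saturday, so Saturdays fall on 1, 8, 15, 22; the last is February 22.
1 September 2025 is a Monday, so Sundays fall on 7, 14, 21, 28; the last is September 28.
25 March 2025 lies within the daylight-saving period (22 February – 28 September), so Ardin Canton is on daylight time, UTC+09:00.
23:15 Ardin Canton − 9h = 14:15 UTC.
1 September 2024 is a Sunday, so the first Monday is September 2.
1 March 2025 is a Saturday, so Sundays fall on 2, 9, 16, 23, 30; the last is March 30.
At the standard offset (UTC−03:30), 14:15 UTC − 3h30m = 10:45 Lumos Administrative Region standard time.
The standard-time date in Lumos Administrative Region, 25 March 2025, falls between 2 September 2024 and 30 March 2025, so daylight saving is in effect and Lumos Administrative Region is at UTC−02:30.
14:15 UTC − 2h30m = 11:45 Lumos Administrative Region.

11:45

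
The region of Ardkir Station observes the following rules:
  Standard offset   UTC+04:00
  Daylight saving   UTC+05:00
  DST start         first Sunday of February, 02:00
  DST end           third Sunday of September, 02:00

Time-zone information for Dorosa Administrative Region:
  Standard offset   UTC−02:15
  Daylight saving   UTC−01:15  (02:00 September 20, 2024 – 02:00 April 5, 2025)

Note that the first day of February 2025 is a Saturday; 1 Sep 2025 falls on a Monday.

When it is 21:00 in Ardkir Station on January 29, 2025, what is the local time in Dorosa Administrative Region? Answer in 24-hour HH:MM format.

1 February 2025 is a Saturday, so the first Sunday is February 2.
1 September 2025 is a Monday, so the first Sunday is September 7 and the third is September 21.
January 29, 2025 does not fall between 2 February and 21 September, so daylight saving is not in effect and Ardkir Station is at UTC+04:00.
21:00 Ardkir Station − 4h = 17:00 UTC.
At the standard offset (UTC−02:15), 17:00 UTC − 2h15m = 14:45 Dorosa Administrative Region standard time.
The standard-time date in Dorosa Administrative Region, January 29, 2025, lies within the daylight-saving period (20 September 2024 – 5 April 2025), so Dorosa Administrative Region is on daylight time, UTC−01:15.
17:00 UTC − 1h15m = 15:45 Dorosa Administrative Region.

15:45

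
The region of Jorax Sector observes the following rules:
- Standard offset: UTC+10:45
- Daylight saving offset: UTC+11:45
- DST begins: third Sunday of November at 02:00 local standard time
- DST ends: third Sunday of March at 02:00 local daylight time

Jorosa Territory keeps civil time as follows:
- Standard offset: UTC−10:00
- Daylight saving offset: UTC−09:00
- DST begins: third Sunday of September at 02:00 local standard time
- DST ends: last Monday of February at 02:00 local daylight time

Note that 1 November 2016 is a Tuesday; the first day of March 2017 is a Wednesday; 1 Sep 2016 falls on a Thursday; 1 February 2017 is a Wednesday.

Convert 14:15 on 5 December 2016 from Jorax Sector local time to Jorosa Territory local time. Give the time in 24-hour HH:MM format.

1 November 2016 is a Tuesday, so the first Sunday is November 6 and the third is November 20.
1 March 2017 is a Wednesday, so the first Sunday is March 5 and the third is March 19.
5 December 2016 falls between 20 November 2016 and 19 March 2017, so daylight saving is in effect and Jorax Sector is at UTC+11:45.
14:15 Jorax Sector − 11h45m = 02:30 UTC.
1 September 2016 is a Thursday, so the first Sunday is September 4 and the third is September 18.
1 February 2017 is a Wednesday, so Mondays fall on 6, 13, 20, 27; the last is February 27.
At the standard offset (UTC−10:00), 02:30 UTC − 10h = 16:30 Jorosa Territory standard time (rolling into the previous day, 4 December 2016).
The standard-time date in Jorosa Territory, 4 December 2016, lies within the daylight-saving period (18 September 2016 – 27 February 2017), so Jorosa Territory is on daylight time, UTC−09:00.
02:30 UTC − 9h = 17:30 Jorosa Territory (rolling into the previous day, 4 December 2016).

17:30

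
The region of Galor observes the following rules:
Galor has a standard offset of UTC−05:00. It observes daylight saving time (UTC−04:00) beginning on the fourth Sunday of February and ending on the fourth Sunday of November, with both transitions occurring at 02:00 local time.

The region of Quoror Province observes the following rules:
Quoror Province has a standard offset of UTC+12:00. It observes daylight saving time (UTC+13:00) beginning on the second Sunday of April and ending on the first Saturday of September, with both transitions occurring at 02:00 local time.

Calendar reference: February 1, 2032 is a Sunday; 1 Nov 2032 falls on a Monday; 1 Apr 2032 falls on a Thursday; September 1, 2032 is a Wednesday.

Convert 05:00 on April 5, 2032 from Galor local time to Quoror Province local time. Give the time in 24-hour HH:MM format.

1 February 2032 is a Sunday, so the first Sunday is February 1 and the fourth is February 22.
1 November 2032 is a Monday, so the first Sunday is November 7 and the fourth is November 28.
Daylight saving runs 22 February – 28 November; April 5, 2032 is inside that window, so Galor is at UTC−04:00.
05:00 Galor + 4h = 09:00 UTC.
1 April 2032 is a Thursday, so the first Sunday is April 4 and the second is April 11.
1 September 2032 is a Wednesday, so the first Saturday is September 4.
At the standard offset (UTC+12:00), 09:00 UTC + 12h = 21:00 Quoror Province standard time.
The standard-time date in Quoror Province, April 5, 2032, does not fall between 11 April and 4 September, so daylight saving is not in effect and Quoror Province is at UTC+12:00.
09:00 UTC + 12h = 21:00 Quoror Province.

21:00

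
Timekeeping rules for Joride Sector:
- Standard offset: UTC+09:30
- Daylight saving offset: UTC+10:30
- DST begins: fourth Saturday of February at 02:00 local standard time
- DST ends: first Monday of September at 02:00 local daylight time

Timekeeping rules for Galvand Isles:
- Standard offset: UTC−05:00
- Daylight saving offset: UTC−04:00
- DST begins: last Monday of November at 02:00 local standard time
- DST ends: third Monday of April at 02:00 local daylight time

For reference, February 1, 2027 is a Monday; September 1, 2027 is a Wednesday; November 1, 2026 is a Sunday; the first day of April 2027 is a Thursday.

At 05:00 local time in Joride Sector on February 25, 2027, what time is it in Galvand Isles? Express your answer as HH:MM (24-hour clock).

1 February 2027 is a Monday, so the first Saturday is February 6 and the fourth is February 27.
1 September 2027 is a Wednesday, so the first Monday is September 6.
Daylight saving runs 27 February – 6 September; February 25, 2027 is outside that window, so Joride Sector is on standard time at UTC+09:30.
05:00 Joride Sector − 9h30m = 19:30 UTC (rolling into the previous day, 24 February 2027).
1 November 2026 is a Sunday, so Mondays fall on 2, 9, 16, 23, 30; the last is November 30.
1 April 2027 is a Thursday, so the first Monday is April 5 and the third is April 19.
At the standard offset (UTC−05:00), 19:30 UTC − 5h = 14:30 Galvand Isles standard time.
The standard-time date in Galvand Isles, February 24, 2027, lies within the daylight-saving period (30 November 2026 – 19 April 2027), so Galvand Isles is on daylight time, UTC−04:00.
19:30 UTC − 4h = 15:30 Galvand Isles.

15:30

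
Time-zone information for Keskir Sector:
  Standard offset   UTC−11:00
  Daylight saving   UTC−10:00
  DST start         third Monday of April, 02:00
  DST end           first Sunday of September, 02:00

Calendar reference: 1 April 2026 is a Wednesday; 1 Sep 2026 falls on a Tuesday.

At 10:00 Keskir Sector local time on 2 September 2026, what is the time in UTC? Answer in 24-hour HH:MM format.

1 April 2026 is a Wednesday, so the first Monday is April 6 and the third is April 20.
1 September 2026 is a Tuesday, so the first Sunday is September 6.
2 September 2026 lies within the daylight-saving period (20 April – 6 September), so Keskir Sector is on daylight time, UTC−10:00.
10:00 local + 10h = 20:00 UTC.

20:00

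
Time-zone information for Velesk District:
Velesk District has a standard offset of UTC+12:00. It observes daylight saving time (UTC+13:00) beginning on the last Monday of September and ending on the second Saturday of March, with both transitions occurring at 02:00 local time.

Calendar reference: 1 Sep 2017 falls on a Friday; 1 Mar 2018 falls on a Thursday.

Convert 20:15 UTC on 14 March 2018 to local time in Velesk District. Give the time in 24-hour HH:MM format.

1 September 2017 is a Friday, so Mondays fall on 4, 11, 18, 25; the last is September 25.
1 March 2018 is a Thursday, so the first Saturday is March 3 and the second is March 10.
At the standard offset (UTC+12:00), 20:15 UTC + 12h = 08:15 Velesk District standard time (rolling into the next day, 15 March 2018).
The standard-time date in Velesk District, 15 March 2018, is outside the daylight-saving period (25 September 2017 – 10 March 2018), so Velesk District is on standard time, UTC+12:00.
20:15 UTC + 12h = 08:15 local (rolling into the next day, 15 March 2018).

08:15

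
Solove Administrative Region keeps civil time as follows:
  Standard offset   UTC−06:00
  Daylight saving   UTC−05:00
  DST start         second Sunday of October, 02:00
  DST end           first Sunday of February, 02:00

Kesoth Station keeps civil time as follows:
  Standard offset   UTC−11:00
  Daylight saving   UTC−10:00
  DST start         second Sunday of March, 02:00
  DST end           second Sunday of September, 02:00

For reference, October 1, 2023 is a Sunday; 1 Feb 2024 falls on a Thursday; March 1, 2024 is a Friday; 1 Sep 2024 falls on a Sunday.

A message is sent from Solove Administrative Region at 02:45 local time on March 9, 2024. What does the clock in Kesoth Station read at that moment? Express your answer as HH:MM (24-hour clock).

21:45

1 October 2023 is a Sunday, so the first Sunday is October 1 and the second is October 8.
1 February 2024 is a Thursday, so the first Sunday is February 4.
March 9, 2024 does not fall between 8 October 2023 and 4 February 2024, so daylight saving is not in effect and Solove Administrative Region is at UTC−06:00.
02:45 Solove Administrative Region + 6h = 08:45 UTC.
1 March 2024 is a Friday, so the first Sunday is March 3 and the second is March 10.
1 September 2024 is a Sunday, so the first Sunday is September 1 and the second is September 8.
At the standard offset (UTC−11:00), 08:45 UTC − 11h = 21:45 Kesoth Station standard time (rolling into the previous day, 8 March 2024).
The standard-time date in Kesoth Station, March 8, 2024, does not fall between 10 March and 8 September, so daylight saving is not in effect and Kesoth Station is at UTC−11:00.
08:45 UTC − 11h = 21:45 Kesoth Station (rolling into the previous day, 8 March 2024).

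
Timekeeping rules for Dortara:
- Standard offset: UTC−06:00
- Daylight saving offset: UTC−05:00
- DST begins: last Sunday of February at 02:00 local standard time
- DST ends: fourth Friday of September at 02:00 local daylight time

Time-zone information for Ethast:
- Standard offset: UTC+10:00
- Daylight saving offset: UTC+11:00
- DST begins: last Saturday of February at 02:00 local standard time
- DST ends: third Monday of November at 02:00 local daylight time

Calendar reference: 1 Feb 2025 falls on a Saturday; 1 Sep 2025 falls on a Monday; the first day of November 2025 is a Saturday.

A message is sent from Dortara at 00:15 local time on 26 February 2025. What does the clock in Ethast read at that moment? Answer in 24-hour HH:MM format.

1 February 2025 is a Saturday, so Sundays fall on 2, 9, 16, 23; the last is February 23.
1 September 2025 is a Monday, so the first Friday is September 5 and the fourth is September 26.
26 February 2025 falls between 23 February and 26 September, so daylight saving is in effect and Dortara is at UTC−05:00.
00:15 Dortara + 5h = 05:15 UTC.
1 February 2025 is a Saturday, so Saturdays fall on 1, 8, 15, 22; the last is February 22.
1 November 2025 is a Saturday, so the first Monday is November 3 and the third is November 17.
At the standard offset (UTC+10:00), 05:15 UTC + 10h = 15:15 Ethast standard time.
The standard-time date in Ethast, 26 February 2025, lies within the daylight-saving period (22 February – 17 November), so Ethast is on daylight time, UTC+11:00.
05:15 UTC + 11h = 16:15 Ethast.

16:15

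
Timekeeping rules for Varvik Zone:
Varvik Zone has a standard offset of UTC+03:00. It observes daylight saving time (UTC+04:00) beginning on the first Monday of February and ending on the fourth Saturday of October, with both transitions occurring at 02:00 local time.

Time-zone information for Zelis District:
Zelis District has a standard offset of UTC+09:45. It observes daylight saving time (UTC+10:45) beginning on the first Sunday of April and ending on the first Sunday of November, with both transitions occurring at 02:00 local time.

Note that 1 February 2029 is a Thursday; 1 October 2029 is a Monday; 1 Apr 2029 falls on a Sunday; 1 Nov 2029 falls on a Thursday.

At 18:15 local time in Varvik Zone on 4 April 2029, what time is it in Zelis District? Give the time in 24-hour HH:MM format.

1 February 2029 is a Thursday, so the first Monday is February 5.
1 October 2029 is a Monday, so the first Saturday is October 6 and the fourth is October 27.
4 April 2029 lies within the daylight-saving period (5 February – 27 October), so Varvik Zone is on daylight time, UTC+04:00.
18:15 Varvik Zone − 4h = 14:15 UTC.
1 April 2029 is a Sunday, so the first Sunday is April 1.
1 November 2029 is a Thursday, so the first Sunday is November 4.
At the standard offset (UTC+09:45), 14:15 UTC + 9h45m = 00:00 Zelis District standard time (rolling into the next day, 5 April 2029).
The standard-time date in Zelis District, 5 April 2029, falls between 1 April and 4 November, so daylight saving is in effect and Zelis District is at UTC+10:45.
14:15 UTC + 10h45m = 01:00 Zelis District (rolling into the next day, 5 April 2029).

01:00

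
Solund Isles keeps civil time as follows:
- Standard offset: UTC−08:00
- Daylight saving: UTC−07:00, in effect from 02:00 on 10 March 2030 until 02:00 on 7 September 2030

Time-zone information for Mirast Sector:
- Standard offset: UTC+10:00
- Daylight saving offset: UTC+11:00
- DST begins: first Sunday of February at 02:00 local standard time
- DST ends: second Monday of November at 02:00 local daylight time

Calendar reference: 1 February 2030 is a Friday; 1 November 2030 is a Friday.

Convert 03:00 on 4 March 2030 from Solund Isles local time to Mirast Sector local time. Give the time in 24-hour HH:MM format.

4 March 2030 does not fall between 10 March and 7 September, so daylight saving is not in effect and Solund Isles is at UTC−08:00.
03:00 Solund Isles + 8h = 11:00 UTC.
1 February 2030 is a Friday, so the first Sunday is February 3.
1 November 2030 is a Friday, so the first Monday is November 4 and the second is November 11.
At the standard offset (UTC+10:00), 11:00 UTC + 10h = 21:00 Mirast Sector standard time.
The standard-time date in Mirast Sector, 4 March 2030, lies within the daylight-saving period (3 February – 11 November), so Mirast Sector is on daylight time, UTC+11:00.
11:00 UTC + 11h = 22:00 Mirast Sector.

22:00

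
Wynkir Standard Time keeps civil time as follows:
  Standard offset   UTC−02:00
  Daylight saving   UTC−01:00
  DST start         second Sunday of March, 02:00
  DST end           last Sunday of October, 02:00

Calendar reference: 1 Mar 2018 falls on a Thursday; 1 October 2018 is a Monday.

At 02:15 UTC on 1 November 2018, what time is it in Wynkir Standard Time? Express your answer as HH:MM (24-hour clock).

00:15

1 March 2018 is a Thursday, so the first Sunday is March 4 and the second is March 11.
1 October 2018 is a Monday, so Sundays fall on 7, 14, 21, 28; the last is October 28.
At the standard offset (UTC−02:00), 02:15 UTC − 2h = 00:15 Wynkir Standard Time standard time.
Daylight saving runs 11 March – 28 October; the standard-time date in Wynkir Standard Time, 1 November 2018, is outside that window, so Wynkir Standard Time is on standard time at UTC−02:00.
02:15 UTC − 2h = 00:15 local.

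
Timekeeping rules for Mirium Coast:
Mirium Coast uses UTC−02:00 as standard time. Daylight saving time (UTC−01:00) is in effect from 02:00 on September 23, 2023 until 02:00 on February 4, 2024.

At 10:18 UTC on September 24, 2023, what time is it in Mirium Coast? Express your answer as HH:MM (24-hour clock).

At the standard offset (UTC−02:00), 10:18 UTC − 2h = 08:18 Mirium Coast standard time.
The standard-time date in Mirium Coast, September 24, 2023, falls between 23 September 2023 and 4 February 2024, so daylight saving is in effect and Mirium Coast is at UTC−01:00.
10:18 UTC − 1h = 09:18 local.

09:18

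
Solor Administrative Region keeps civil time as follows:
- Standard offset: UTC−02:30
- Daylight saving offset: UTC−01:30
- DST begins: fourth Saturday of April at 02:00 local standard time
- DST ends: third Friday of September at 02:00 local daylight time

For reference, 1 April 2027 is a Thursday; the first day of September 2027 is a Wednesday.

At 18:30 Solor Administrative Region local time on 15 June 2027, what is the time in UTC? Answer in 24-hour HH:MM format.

1 April 2027 is a Thursday, so the first Saturday is April 3 and the fourth is April 24.
1 September 2027 is a Wednesday, so the first Friday is September 3 and the third is September 17.
15 June 2027 lies within the daylight-saving period (24 April – 17 September), so Solor Administrative Region is on daylight time, UTC−01:30.
18:30 local + 1h30m = 20:00 UTC.

20:00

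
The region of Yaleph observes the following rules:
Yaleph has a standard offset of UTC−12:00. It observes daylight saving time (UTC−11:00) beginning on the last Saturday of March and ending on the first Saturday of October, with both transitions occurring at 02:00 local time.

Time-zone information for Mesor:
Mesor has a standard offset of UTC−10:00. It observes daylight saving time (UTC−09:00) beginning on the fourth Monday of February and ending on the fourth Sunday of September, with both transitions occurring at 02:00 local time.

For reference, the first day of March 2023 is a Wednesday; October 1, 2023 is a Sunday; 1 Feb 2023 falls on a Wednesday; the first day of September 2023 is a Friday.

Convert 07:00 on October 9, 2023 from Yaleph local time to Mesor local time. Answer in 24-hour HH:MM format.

1 March 2023 is a Wednesday, so Saturdays fall on 4, 11, 18, 25; the last is March 25.
1 October 2023 is a Sunday, so the first Saturday is October 7.
October 9, 2023 does not fall between 25 March and 7 October, so daylight saving is not in effect and Yaleph is at UTC−12:00.
07:00 Yaleph + 12h = 19:00 UTC.
1 February 2023 is a Wednesday, so the first Monday is February 6 and the fourth is February 27.
1 September 2023 is a Friday, so the first Sunday is September 3 and the fourth is September 24.
At the standard offset (UTC−10:00), 19:00 UTC − 10h = 09:00 Mesor standard time.
The standard-time date in Mesor, October 9, 2023, is outside the daylight-saving period (27 February – 24 September), so Mesor is on standard time, UTC−10:00.
19:00 UTC − 10h = 09:00 Mesor.

09:00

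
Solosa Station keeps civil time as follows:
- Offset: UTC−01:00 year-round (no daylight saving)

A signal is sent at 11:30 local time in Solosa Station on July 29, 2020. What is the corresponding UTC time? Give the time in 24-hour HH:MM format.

Solosa Station has no daylight saving, so its offset is UTC−01:00 year-round.
11:30 local + 1h = 12:30 UTC.

12:30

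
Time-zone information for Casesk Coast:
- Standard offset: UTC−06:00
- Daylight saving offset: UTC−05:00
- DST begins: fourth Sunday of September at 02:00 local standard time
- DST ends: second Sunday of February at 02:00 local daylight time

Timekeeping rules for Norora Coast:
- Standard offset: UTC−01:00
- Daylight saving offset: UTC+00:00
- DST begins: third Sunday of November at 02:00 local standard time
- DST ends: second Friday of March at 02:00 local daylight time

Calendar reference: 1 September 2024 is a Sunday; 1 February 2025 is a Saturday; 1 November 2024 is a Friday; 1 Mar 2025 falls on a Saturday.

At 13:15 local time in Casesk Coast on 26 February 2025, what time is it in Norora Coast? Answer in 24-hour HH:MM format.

1 September 2024 is a Sunday, so the first Sunday is September 1 and the fourth is September 22.
1 February 2025 is a Saturday, so the first Sunday is February 2 and the second is February 9.
26 February 2025 does not fall between 22 September 2024 and 9 February 2025, so daylight saving is not in effect and Casesk Coast is at UTC−06:00.
13:15 Casesk Coast + 6h = 19:15 UTC.
1 November 2024 is a Friday, so the first Sunday is November 3 and the third is November 17.
1 March 2025 is a Saturday, so the first Friday is March 7 and the second is March 14.
At the standard offset (UTC−01:00), 19:15 UTC − 1h = 18:15 Norora Coast standard time.
The standard-time date in Norora Coast, 26 February 2025, lies within the daylight-saving period (17 November 2024 – 14 March 2025), so Norora Coast is on daylight time, UTC+00:00.
19:15 UTC + 0h = 19:15 Norora Coast.

19:15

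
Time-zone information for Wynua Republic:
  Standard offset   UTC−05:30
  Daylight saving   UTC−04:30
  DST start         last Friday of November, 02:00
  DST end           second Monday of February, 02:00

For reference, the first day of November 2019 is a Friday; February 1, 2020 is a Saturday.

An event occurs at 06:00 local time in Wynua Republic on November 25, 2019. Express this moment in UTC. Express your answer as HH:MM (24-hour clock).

1 November 2019 is a Friday, so Fridays fall on 1, 8, 15, 22, 29; the last is November 29.
1 February 2020 is a Saturday, so the first Monday is February 3 and the second is February 10.
November 25, 2019 is outside the daylight-saving period (29 November 2019 – 10 February 2020), so Wynua Republic is on standard time, UTC−05:30.
06:00 local + 5h30m = 11:30 UTC.

11:30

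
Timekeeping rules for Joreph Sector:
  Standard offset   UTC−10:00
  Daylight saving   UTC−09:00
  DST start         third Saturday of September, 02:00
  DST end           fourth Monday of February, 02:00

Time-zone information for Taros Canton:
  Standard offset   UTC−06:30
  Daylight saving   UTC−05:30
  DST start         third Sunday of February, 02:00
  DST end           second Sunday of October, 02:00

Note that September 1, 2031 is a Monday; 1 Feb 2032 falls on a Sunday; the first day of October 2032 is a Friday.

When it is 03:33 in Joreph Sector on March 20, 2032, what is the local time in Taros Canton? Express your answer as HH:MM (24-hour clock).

1 September 2031 is a Monday, so the first Saturday is September 6 and the third is September 20.
1 February 2032 is a Sunday, so the first Monday is February 2 and the fourth is February 23.
March 20, 2032 is outside the daylight-saving period (20 September 2031 – 23 February 2032), so Joreph Sector is on standard time, UTC−10:00.
03:33 Joreph Sector + 10h = 13:33 UTC.
1 February 2032 is a Sunday, so the first Sunday is February 1 and the third is February 15.
1 October 2032 is a Friday, so the first Sunday is October 3 and the second is October 10.
At the standard offset (UTC−06:30), 13:33 UTC − 6h30m = 07:03 Taros Canton standard time.
The standard-time date in Taros Canton, March 20, 2032, lies within the daylight-saving period (15 February – 10 October), so Taros Canton is on daylight time, UTC−05:30.
13:33 UTC − 5h30m = 08:03 Taros Canton.

08:03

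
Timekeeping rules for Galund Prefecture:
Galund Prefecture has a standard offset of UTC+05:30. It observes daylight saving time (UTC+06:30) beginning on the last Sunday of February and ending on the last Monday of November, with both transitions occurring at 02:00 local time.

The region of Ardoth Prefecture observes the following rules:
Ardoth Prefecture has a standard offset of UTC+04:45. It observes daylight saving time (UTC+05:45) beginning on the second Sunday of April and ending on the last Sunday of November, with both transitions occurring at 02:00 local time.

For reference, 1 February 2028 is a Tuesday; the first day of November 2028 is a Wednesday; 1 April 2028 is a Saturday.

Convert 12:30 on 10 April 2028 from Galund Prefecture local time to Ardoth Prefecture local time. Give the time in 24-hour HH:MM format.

1 February 2028 is a Tuesday, so Sundays fall on 6, 13, 20, 27; the last is February 27.
1 November 2028 is a Wednesday, so Mondays fall on 6, 13, 20, 27; the last is November 27.
10 April 2028 lies within the daylight-saving period (27 February – 27 November), so Galund Prefecture is on daylight time, UTC+06:30.
12:30 Galund Prefecture − 6h30m = 06:00 UTC.
1 April 2028 is a Saturday, so the first Sunday is April 2 and the second is April 9.
1 November 2028 is a Wednesday, so Sundays fall on 5, 12, 19, 26; the last is November 26.
At the standard offset (UTC+04:45), 06:00 UTC + 4h45m = 10:45 Ardoth Prefecture standard time.
Daylight saving runs 9 April – 26 November; the standard-time date in Ardoth Prefecture, 10 April 2028, is inside that window, so Ardoth Prefecture is at UTC+05:45.
06:00 UTC + 5h45m = 11:45 Ardoth Prefecture.

11:45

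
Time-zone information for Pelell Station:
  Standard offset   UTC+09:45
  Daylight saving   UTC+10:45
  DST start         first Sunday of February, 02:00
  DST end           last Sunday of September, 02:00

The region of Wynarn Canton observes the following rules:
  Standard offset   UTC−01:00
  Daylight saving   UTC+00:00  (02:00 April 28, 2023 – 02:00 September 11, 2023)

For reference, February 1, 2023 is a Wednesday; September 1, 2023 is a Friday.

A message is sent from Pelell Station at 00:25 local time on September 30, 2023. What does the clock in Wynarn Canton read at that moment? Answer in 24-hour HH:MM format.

13:40

1 February 2023 is a Wednesday, so the first Sunday is February 5.
1 September 2023 is a Friday, so Sundays fall on 3, 10, 17, 24; the last is September 24.
September 30, 2023 does not fall between 5 February and 24 September, so daylight saving is not in effect and Pelell Station is at UTC+09:45.
00:25 Pelell Station − 9h45m = 14:40 UTC (rolling into the previous day, 29 September 2023).
At the standard offset (UTC−01:00), 14:40 UTC − 1h = 13:40 Wynarn Canton standard time.
Daylight saving runs 28 April – 11 September; the standard-time date in Wynarn Canton, September 29, 2023, is outside that window, so Wynarn Canton is on standard time at UTC−01:00.
14:40 UTC − 1h = 13:40 Wynarn Canton.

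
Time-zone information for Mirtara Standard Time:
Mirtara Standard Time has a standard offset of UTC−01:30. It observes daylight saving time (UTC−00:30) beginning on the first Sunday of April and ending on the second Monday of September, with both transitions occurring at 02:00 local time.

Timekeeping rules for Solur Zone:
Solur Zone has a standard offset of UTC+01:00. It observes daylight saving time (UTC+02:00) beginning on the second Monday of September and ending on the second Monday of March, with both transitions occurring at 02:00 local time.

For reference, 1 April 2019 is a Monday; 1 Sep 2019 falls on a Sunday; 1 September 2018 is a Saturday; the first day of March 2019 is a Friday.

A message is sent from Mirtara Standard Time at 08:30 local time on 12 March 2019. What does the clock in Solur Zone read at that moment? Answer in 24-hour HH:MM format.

11:00

1 April 2019 is a Monday, so the first Sunday is April 7.
1 September 2019 is a Sunday, so the first Monday is September 2 and the second is September 9.
12 March 2019 is outside the daylight-saving period (7 April – 9 September), so Mirtara Standard Time is on standard time, UTC−01:30.
08:30 Mirtara Standard Time + 1h30m = 10:00 UTC.
1 September 2018 is a Saturday, so the first Monday is September 3 and the second is September 10.
1 March 2019 is a Friday, so the first Monday is March 4 and the second is March 11.
At the standard offset (UTC+01:00), 10:00 UTC + 1h = 11:00 Solur Zone standard time.
Daylight saving runs 10 September 2018 – 11 March 2019; the standard-time date in Solur Zone, 12 March 2019, is outside that window, so Solur Zone is on standard time at UTC+01:00.
10:00 UTC + 1h = 11:00 Solur Zone.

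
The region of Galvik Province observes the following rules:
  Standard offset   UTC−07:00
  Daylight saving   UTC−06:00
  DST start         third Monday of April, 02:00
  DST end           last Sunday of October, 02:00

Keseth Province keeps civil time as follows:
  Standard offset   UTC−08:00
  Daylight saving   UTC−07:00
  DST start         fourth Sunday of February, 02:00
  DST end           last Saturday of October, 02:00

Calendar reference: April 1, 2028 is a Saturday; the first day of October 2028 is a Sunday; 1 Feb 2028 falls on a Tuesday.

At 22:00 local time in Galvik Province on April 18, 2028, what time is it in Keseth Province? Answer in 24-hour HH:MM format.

1 April 2028 is a Saturday, so the first Monday is April 3 and the third is April 17.
1 October 2028 is a Sunday, so Sundays fall on 1, 8, 15, 22, 29; the last is October 29.
Daylight saving runs 17 April – 29 October; April 18, 2028 is inside that window, so Galvik Province is at UTC−06:00.
22:00 Galvik Province + 6h = 04:00 UTC (rolling into the next day, 19 April 2028).
1 February 2028 is a Tuesday, so the first Sunday is February 6 and the fourth is February 27.
1 October 2028 is a Sunday, so Saturdays fall on 7, 14, 21, 28; the last is October 28.
At the standard offset (UTC−08:00), 04:00 UTC − 8h = 20:00 Keseth Province standard time (rolling into the previous day, 18 April 2028).
The standard-time date in Keseth Province, April 18, 2028, falls between 27 February and 28 October, so daylight saving is in effect and Keseth Province is at UTC−07:00.
04:00 UTC − 7h = 21:00 Keseth Province (rolling into the previous day, 18 April 2028).

21:00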